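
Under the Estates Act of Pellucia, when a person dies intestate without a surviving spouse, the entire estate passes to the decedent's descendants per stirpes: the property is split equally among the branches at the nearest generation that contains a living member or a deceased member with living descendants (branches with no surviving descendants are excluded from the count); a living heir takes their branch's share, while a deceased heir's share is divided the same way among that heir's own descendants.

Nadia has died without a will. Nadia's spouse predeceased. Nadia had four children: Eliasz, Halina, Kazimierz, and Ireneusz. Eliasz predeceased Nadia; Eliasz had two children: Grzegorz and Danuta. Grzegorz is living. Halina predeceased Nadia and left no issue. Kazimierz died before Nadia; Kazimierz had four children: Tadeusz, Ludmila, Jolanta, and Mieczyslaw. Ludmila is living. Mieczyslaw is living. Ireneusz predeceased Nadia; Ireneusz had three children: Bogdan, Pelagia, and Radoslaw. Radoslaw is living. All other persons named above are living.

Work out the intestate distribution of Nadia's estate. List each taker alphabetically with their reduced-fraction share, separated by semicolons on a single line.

There is no surviving spouse, so the entire estate passes to Nadia's descendants per stirpes.
Halina left no surviving issue, so that branch lapses and is disregarded.
The estate is divided into 3 equal shares of 1/3 among Eliasz, Kazimierz, Ireneusz.
Eliasz predeceased; the 1/3 allotted to Eliasz's branch passes to Eliasz's issue by representation.
The 1/3 is divided into 2 equal shares of 1/6 among Grzegorz, Danuta.
Grzegorz is living and takes 1/6.
Danuta is living and takes 1/6.
Kazimierz predeceased; the 1/3 allotted to Kazimierz's branch passes to Kazimierz's issue by representation.
The 1/3 is divided into 4 equal shares of 1/12 among Tadeusz, Ludmila, Jolanta, Mieczyslaw.
Tadeusz is living and takes 1/12.
Ludmila is living and takes 1/12.
Jolanta is living and takes 1/12.
Mieczyslaw is living and takes 1/12.
Ireneusz predeceased; the 1/3 allotted to Ireneusz's branch passes to Ireneusz's issue by representation.
The 1/3 is divided into 3 equal shares of 1/9 among Bogdan, Pelagia, Radoslaw.
Bogdan is living and takes 1/9.
Pelagia is living and takes 1/9.
Radoslaw is living and takes 1/9.

Bogdan 1/9; Danuta 1/6; Grzegorz 1/6; Jolanta 1/12; Ludmila 1/12; Mieczyslaw 1/12; Pelagia 1/9; Radoslaw 1/9; Tadeusz 1/12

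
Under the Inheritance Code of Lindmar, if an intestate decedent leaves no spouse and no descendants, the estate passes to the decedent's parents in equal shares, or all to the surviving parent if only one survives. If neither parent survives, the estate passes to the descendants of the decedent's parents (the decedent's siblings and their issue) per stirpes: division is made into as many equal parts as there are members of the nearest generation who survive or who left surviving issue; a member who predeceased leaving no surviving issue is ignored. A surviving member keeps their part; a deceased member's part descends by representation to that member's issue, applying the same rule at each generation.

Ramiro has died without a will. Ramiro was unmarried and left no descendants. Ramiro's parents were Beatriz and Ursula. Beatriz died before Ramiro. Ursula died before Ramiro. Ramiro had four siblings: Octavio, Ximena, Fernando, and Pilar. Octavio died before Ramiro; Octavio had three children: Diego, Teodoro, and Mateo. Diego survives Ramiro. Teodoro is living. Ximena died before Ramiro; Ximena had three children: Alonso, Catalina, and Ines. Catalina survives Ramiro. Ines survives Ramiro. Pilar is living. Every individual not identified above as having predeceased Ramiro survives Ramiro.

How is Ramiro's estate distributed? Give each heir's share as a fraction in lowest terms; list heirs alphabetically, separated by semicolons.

Alonso 1/12; Catalina 1/12; Diego 1/12; Fernando 1/4; Ines 1/12; Mateo 1/12; Pilar 1/4; Teodoro 1/12

Neither parent survives and there are no descendants, so the estate passes to Ramiro's siblings and their issue per stirpes.
The estate is divided into 4 equal shares of 1/4 among Octavio, Ximena, Fernando, Pilar.
Octavio predeceased; the 1/4 allotted to Octavio's branch passes to Octavio's issue by representation.
The 1/4 is divided into 3 equal shares of 1/12 among Diego, Teodoro, Mateo.
Diego is living and takes 1/12.
Teodoro is living and takes 1/12.
Mateo is living and takes 1/12.
Ximena predeceased; the 1/4 allotted to Ximena's branch passes to Ximena's issue by representation.
The 1/4 is divided into 3 equal shares of 1/12 among Alonso, Catalina, Ines.
Alonso is living and takes 1/12.
Catalina is living and takes 1/12.
Ines is living and takes 1/12.
Fernando is living and takes 1/4.
Pilar is living and takes 1/4.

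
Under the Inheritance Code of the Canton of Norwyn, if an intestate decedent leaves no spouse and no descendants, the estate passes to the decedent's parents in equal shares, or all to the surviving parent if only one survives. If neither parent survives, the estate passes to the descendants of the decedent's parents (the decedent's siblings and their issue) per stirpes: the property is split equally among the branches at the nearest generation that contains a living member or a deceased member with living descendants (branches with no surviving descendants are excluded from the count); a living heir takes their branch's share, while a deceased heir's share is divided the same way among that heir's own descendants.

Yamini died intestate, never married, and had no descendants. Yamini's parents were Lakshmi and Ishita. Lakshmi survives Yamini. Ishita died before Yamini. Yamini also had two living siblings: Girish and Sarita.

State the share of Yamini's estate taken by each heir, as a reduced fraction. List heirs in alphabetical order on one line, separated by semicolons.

Lakshmi 1

Only one parent, Lakshmi, survives, so Lakshmi takes the entire estate. The siblings take nothing because a surviving parent has priority.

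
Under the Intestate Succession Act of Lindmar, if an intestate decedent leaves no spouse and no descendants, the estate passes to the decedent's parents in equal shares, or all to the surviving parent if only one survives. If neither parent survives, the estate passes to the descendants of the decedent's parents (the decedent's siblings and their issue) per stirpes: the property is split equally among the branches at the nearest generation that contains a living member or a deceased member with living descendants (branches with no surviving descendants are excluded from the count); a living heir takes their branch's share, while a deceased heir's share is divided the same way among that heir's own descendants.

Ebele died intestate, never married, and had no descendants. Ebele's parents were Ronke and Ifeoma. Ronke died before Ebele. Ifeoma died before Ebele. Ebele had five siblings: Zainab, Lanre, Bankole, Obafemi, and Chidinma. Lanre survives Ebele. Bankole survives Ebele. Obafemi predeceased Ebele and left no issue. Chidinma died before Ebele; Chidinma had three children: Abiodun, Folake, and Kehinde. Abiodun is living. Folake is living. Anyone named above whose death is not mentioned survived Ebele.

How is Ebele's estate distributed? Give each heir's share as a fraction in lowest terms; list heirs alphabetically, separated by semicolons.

Neither parent survives and there are no descendants, so the estate passes to Ebele's siblings and their issue per stirpes.
Obafemi left no surviving issue, so that branch lapses and is disregarded.
The estate is divided into 4 equal shares of 1/4 among Zainab, Lanre, Bankole, Chidinma.
Zainab is living and takes 1/4.
Lanre is living and takes 1/4.
Bankole is living and takes 1/4.
Chidinma predeceased; the 1/4 allotted to Chidinma's branch passes to Chidinma's issue by representation.
The 1/4 is divided into 3 equal shares of 1/12 among Abiodun, Folake, Kehinde.
Abiodun is living and takes 1/12.
Folake is living and takes 1/12.
Kehinde is living and takes 1/12.

Abiodun 1/12; Bankole 1/4; Folake 1/12; Kehinde 1/12; Lanre 1/4; Zainab 1/4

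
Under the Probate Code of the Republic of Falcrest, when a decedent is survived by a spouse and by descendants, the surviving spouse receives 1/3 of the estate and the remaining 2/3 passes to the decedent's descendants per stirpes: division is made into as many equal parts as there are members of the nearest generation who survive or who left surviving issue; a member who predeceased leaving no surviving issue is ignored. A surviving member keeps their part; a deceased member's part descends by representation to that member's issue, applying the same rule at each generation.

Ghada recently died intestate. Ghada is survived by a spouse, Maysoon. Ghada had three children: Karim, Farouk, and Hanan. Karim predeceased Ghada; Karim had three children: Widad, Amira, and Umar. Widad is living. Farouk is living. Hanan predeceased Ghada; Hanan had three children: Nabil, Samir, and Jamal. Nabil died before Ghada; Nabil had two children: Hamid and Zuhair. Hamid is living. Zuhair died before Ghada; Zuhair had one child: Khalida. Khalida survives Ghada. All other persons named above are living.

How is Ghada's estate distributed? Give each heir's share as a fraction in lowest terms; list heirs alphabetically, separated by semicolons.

Amira 2/27; Farouk 2/9; Hamid 1/27; Jamal 2/27; Khalida 1/27; Maysoon 1/3; Samir 2/27; Umar 2/27; Widad 2/27

Maysoon, as surviving spouse, takes 1/3.
The remaining 2/3 passes to Ghada's descendants per stirpes.
The 2/3 is divided into 3 equal shares of 2/9 among Karim, Farouk, Hanan.
Karim predeceased; the 2/9 allotted to Karim's branch passes to Karim's issue by representation.
The 2/9 is divided into 3 equal shares of 2/27 among Widad, Amira, Umar.
Widad is living and takes 2/27.
Amira is living and takes 2/27.
Umar is living and takes 2/27.
Farouk is living and takes 2/9.
Hanan predeceased; the 2/9 allotted to Hanan's branch passes to Hanan's issue by representation.
The 2/9 is divided into 3 equal shares of 2/27 among Nabil, Samir, Jamal.
Nabil predeceased; the 2/27 allotted to Nabil's branch passes to Nabil's issue by representation.
The 2/27 is divided into 2 equal shares of 1/27 among Hamid, Zuhair.
Hamid is living and takes 1/27.
Zuhair predeceased; the 1/27 allotted to Zuhair's branch passes to Zuhair's issue by representation.
Khalida is the sole taker at this level and receives the full 1/27.
Samir is living and takes 2/27.
Jamal is living and takes 2/27.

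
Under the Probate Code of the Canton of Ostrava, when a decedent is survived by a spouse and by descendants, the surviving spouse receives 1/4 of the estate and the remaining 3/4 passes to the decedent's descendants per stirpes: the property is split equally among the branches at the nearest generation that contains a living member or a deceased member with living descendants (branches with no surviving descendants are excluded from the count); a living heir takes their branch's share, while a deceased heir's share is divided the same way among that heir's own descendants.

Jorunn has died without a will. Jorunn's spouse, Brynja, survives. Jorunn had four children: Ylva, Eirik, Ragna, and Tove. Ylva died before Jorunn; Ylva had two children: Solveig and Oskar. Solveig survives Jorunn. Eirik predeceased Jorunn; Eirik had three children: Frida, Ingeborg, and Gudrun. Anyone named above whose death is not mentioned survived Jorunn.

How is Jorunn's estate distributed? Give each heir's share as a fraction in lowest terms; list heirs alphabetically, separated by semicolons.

Brynja 1/4; Frida 1/16; Gudrun 1/16; Ingeborg 1/16; Oskar 3/32; Ragna 3/16; Solveig 3/32; Tove 3/16

Brynja, as surviving spouse, takes 1/4.
The remaining 3/4 passes to Jorunn's descendants per stirpes.
The 3/4 is divided into 4 equal shares of 3/16 among Ylva, Eirik, Ragna, Tove.
Ylva predeceased; the 3/16 allotted to Ylva's branch passes to Ylva's issue by representation.
The 3/16 is divided into 2 equal shares of 3/32 among Solveig, Oskar.
Solveig is living and takes 3/32.
Oskar is living and takes 3/32.
Eirik predeceased; the 3/16 allotted to Eirik's branch passes to Eirik's issue by representation.
The 3/16 is divided into 3 equal shares of 1/16 among Frida, Ingeborg, Gudrun.
Frida is living and takes 1/16.
Ingeborg is living and takes 1/16.
Gudrun is living and takes 1/16.
Ragna is living and takes 3/16.
Tove is living and takes 3/16.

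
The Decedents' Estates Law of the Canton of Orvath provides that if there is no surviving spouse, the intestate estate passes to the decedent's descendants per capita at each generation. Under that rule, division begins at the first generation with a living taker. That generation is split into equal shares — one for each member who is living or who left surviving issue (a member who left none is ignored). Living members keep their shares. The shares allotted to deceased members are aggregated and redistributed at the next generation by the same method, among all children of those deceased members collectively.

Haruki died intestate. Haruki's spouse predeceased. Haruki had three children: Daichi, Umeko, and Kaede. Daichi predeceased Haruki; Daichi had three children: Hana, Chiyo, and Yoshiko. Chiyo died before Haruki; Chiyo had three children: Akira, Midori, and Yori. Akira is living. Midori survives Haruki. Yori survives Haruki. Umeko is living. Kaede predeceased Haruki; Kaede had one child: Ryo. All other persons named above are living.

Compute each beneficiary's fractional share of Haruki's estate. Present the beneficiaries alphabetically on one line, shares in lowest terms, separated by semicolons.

There is no surviving spouse, so the entire estate passes to Haruki's descendants per capita at each generation.
At generation 1 (Daichi, Umeko, Kaede) there are 3 shares of (1)/3 = 1/3 each.
Living: Umeko — each takes 1/3.
Deceased: Daichi and Kaede. Their combined 2/3 is pooled and carried to generation 2.
At generation 2 (Hana, Chiyo, Yoshiko, Ryo) there are 4 shares of (2/3)/4 = 1/6 each.
Living: Hana, Yoshiko, and Ryo — each takes 1/6.
Deceased: Chiyo. That 1/6 share is carried to generation 3.
At generation 3 (Akira, Midori, Yori) there are 3 shares of (1/6)/3 = 1/18 each.
Living: Akira, Midori, and Yori — each takes 1/18.

Akira 1/18; Hana 1/6; Midori 1/18; Ryo 1/6; Umeko 1/3; Yori 1/18; Yoshiko 1/6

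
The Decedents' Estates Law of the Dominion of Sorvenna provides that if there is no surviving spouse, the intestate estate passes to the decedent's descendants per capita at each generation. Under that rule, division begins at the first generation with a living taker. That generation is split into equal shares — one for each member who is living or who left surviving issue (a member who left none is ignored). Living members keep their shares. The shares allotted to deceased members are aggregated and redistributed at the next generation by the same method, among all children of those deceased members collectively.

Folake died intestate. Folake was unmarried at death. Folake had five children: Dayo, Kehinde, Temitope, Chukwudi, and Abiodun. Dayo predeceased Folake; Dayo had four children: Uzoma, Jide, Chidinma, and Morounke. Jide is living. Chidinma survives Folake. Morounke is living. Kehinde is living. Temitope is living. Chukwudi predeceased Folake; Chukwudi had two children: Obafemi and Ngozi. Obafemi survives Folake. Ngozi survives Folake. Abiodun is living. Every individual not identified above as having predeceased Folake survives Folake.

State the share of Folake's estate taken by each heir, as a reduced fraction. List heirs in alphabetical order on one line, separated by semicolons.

There is no surviving spouse, so the entire estate passes to Folake's descendants per capita at each generation.
At generation 1 (Dayo, Kehinde, Temitope, Chukwudi, Abiodun) there are 5 shares of (1)/5 = 1/5 each.
Living: Kehinde, Temitope, and Abiodun — each takes 1/5.
Deceased: Dayo and Chukwudi. Their combined 2/5 is pooled and carried to generation 2.
At generation 2 (Uzoma, Jide, Chidinma, Morounke, Obafemi, Ngozi) there are 6 shares of (2/5)/6 = 1/15 each.
Living: Uzoma, Jide, Chidinma, Morounke, Obafemi, and Ngozi — each takes 1/15.

Abiodun 1/5; Chidinma 1/15; Jide 1/15; Kehinde 1/5; Morounke 1/15; Ngozi 1/15; Obafemi 1/15; Temitope 1/5; Uzoma 1/15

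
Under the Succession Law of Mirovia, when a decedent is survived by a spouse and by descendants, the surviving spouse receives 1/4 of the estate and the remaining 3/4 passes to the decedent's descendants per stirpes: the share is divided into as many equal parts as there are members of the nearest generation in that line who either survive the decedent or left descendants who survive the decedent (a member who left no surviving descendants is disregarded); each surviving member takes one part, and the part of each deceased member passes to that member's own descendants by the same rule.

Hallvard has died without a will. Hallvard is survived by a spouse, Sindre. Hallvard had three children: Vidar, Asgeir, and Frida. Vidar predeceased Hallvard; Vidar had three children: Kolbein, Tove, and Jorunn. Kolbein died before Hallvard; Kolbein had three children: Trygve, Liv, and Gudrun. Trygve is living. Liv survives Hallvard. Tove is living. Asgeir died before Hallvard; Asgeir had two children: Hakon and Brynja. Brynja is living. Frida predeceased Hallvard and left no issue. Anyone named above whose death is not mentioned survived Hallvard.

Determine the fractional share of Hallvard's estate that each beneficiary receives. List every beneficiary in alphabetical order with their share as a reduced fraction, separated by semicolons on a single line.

Sindre, as surviving spouse, takes 1/4.
The remaining 3/4 passes to Hallvard's descendants per stirpes.
Frida left no surviving issue, so that branch lapses and is disregarded.
The 3/4 is divided into 2 equal shares of 3/8 among Vidar, Asgeir.
Vidar predeceased; the 3/8 allotted to Vidar's branch passes to Vidar's issue by representation.
The 3/8 is divided into 3 equal shares of 1/8 among Kolbein, Tove, Jorunn.
Kolbein predeceased; the 1/8 allotted to Kolbein's branch passes to Kolbein's issue by representation.
The 1/8 is divided into 3 equal shares of 1/24 among Trygve, Liv, Gudrun.
Trygve is living and takes 1/24.
Liv is living and takes 1/24.
Gudrun is living and takes 1/24.
Tove is living and takes 1/8.
Jorunn is living and takes 1/8.
Asgeir predeceased; the 3/8 allotted to Asgeir's branch passes to Asgeir's issue by representation.
The 3/8 is divided into 2 equal shares of 3/16 among Hakon, Brynja.
Hakon is living and takes 3/16.
Brynja is living and takes 3/16.

Brynja 3/16; Gudrun 1/24; Hakon 3/16; Jorunn 1/8; Liv 1/24; Sindre 1/4; Tove 1/8; Trygve 1/24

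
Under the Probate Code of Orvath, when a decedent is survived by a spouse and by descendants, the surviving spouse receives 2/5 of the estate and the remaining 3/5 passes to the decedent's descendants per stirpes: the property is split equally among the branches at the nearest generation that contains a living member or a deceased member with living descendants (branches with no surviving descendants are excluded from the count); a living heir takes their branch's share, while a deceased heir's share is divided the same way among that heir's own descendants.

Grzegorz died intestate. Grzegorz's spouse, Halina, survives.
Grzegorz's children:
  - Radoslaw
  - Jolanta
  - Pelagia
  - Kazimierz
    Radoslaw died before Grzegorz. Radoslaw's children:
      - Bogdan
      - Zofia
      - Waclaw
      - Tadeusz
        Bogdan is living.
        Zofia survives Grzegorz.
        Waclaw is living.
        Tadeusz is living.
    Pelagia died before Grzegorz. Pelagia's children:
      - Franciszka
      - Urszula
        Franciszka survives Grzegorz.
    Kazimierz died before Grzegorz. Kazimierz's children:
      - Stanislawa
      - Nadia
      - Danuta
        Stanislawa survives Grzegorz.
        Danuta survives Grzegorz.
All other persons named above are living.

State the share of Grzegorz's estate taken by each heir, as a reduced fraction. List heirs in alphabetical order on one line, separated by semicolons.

Halina, as surviving spouse, takes 2/5.
The remaining 3/5 passes to Grzegorz's descendants per stirpes.
The 3/5 is divided into 4 equal shares of 3/20 among Radoslaw, Jolanta, Pelagia, Kazimierz.
Radoslaw predeceased; the 3/20 allotted to Radoslaw's branch passes to Radoslaw's issue by representation.
The 3/20 is divided into 4 equal shares of 3/80 among Bogdan, Zofia, Waclaw, Tadeusz.
Bogdan is living and takes 3/80.
Zofia is living and takes 3/80.
Waclaw is living and takes 3/80.
Tadeusz is living and takes 3/80.
Jolanta is living and takes 3/20.
Pelagia predeceased; the 3/20 allotted to Pelagia's branch passes to Pelagia's issue by representation.
The 3/20 is divided into 2 equal shares of 3/40 among Franciszka, Urszula.
Franciszka is living and takes 3/40.
Urszula is living and takes 3/40.
Kazimierz predeceased; the 3/20 allotted to Kazimierz's branch passes to Kazimierz's issue by representation.
The 3/20 is divided into 3 equal shares of 1/20 among Stanislawa, Nadia, Danuta.
Stanislawa is living and takes 1/20.
Nadia is living and takes 1/20.
Danuta is living and takes 1/20.

Bogdan 3/80; Danuta 1/20; Franciszka 3/40; Halina 2/5; Jolanta 3/20; Nadia 1/20; Stanislawa 1/20; Tadeusz 3/80; Urszula 3/40; Waclaw 3/80; Zofia 3/80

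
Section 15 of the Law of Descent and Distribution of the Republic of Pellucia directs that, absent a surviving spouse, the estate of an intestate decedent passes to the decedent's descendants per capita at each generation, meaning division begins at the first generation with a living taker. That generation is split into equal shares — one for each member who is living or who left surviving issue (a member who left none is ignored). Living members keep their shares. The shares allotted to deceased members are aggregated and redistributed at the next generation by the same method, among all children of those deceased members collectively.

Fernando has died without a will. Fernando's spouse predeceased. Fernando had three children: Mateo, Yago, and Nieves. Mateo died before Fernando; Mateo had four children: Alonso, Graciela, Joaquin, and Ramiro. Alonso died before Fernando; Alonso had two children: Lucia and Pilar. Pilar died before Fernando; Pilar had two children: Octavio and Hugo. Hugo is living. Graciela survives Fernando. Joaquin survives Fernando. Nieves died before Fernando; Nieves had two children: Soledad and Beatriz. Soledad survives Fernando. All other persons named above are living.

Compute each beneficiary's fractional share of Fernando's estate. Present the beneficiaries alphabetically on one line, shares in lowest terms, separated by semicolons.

There is no surviving spouse, so the entire estate passes to Fernando's descendants per capita at each generation.
At generation 1 (Mateo, Yago, Nieves) there are 3 shares of (1)/3 = 1/3 each.
Living: Yago — each takes 1/3.
Deceased: Mateo and Nieves. Their combined 2/3 is pooled and carried to generation 2.
At generation 2 (Alonso, Graciela, Joaquin, Ramiro, Soledad, Beatriz) there are 6 shares of (2/3)/6 = 1/9 each.
Living: Graciela, Joaquin, Ramiro, Soledad, and Beatriz — each takes 1/9.
Deceased: Alonso. That 1/9 share is carried to generation 3.
At generation 3 (Lucia, Pilar) there are 2 shares of (1/9)/2 = 1/18 each.
Living: Lucia — each takes 1/18.
Deceased: Pilar. That 1/18 share is carried to generation 4.
At generation 4 (Octavio, Hugo) there are 2 shares of (1/18)/2 = 1/36 each.
Living: Octavio and Hugo — each takes 1/36.

Beatriz 1/9; Graciela 1/9; Hugo 1/36; Joaquin 1/9; Lucia 1/18; Octavio 1/36; Ramiro 1/9; Soledad 1/9; Yago 1/3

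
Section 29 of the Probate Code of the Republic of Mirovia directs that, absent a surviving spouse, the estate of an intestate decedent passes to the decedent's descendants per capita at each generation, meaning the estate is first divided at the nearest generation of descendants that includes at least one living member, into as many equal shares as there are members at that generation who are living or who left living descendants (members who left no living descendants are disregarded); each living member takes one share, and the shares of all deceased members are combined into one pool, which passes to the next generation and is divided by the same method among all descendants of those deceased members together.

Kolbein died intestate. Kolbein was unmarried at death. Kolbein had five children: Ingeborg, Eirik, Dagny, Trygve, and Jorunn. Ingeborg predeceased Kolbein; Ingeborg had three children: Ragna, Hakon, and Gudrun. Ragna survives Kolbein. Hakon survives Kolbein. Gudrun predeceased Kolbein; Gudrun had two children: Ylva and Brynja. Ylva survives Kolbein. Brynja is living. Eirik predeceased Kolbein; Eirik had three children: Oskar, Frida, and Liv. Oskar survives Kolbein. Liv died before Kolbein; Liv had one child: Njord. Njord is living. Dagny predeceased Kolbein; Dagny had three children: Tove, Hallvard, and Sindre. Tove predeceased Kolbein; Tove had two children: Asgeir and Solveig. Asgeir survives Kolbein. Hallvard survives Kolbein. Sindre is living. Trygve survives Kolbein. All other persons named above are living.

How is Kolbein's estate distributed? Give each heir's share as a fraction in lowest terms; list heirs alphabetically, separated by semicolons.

There is no surviving spouse, so the entire estate passes to Kolbein's descendants per capita at each generation.
At generation 1 (Ingeborg, Eirik, Dagny, Trygve, Jorunn) there are 5 shares of (1)/5 = 1/5 each.
Living: Trygve and Jorunn — each takes 1/5.
Deceased: Ingeborg, Eirik, and Dagny. Their combined 3/5 is pooled and carried to generation 2.
At generation 2 (Ragna, Hakon, Gudrun, Oskar, Frida, Liv, Tove, Hallvard, Sindre) there are 9 shares of (3/5)/9 = 1/15 each.
Living: Ragna, Hakon, Oskar, Frida, Hallvard, and Sindre — each takes 1/15.
Deceased: Gudrun, Liv, and Tove. Their combined 1/5 is pooled and carried to generation 3.
At generation 3 (Ylva, Brynja, Njord, Asgeir, Solveig) there are 5 shares of (1/5)/5 = 1/25 each.
Living: Ylva, Brynja, Njord, Asgeir, and Solveig — each takes 1/25.

Asgeir 1/25; Brynja 1/25; Frida 1/15; Hakon 1/15; Hallvard 1/15; Jorunn 1/5; Njord 1/25; Oskar 1/15; Ragna 1/15; Sindre 1/15; Solveig 1/25; Trygve 1/5; Ylva 1/25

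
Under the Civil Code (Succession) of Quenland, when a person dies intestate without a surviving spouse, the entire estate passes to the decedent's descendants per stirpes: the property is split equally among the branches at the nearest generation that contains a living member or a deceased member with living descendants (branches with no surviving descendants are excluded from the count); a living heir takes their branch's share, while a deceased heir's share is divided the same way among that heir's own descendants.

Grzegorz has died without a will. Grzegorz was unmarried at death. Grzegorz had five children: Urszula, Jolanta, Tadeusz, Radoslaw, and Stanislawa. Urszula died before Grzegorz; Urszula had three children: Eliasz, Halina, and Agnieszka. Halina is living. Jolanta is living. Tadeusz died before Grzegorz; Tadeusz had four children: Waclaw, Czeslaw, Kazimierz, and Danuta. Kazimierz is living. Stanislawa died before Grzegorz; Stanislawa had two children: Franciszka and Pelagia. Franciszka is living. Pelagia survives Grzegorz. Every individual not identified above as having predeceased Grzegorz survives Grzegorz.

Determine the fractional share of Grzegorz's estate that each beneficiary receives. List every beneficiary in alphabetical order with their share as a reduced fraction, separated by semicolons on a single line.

There is no surviving spouse, so the entire estate passes to Grzegorz's descendants per stirpes.
The estate is divided into 5 equal shares of 1/5 among Urszula, Jolanta, Tadeusz, Radoslaw, Stanislawa.
Urszula predeceased; the 1/5 allotted to Urszula's branch passes to Urszula's issue by representation.
The 1/5 is divided into 3 equal shares of 1/15 among Eliasz, Halina, Agnieszka.
Eliasz is living and takes 1/15.
Halina is living and takes 1/15.
Agnieszka is living and takes 1/15.
Jolanta is living and takes 1/5.
Tadeusz predeceased; the 1/5 allotted to Tadeusz's branch passes to Tadeusz's issue by representation.
The 1/5 is divided into 4 equal shares of 1/20 among Waclaw, Czeslaw, Kazimierz, Danuta.
Waclaw is living and takes 1/20.
Czeslaw is living and takes 1/20.
Kazimierz is living and takes 1/20.
Danuta is living and takes 1/20.
Radoslaw is living and takes 1/5.
Stanislawa predeceased; the 1/5 allotted to Stanislawa's branch passes to Stanislawa's issue by representation.
The 1/5 is divided into 2 equal shares of 1/10 among Franciszka, Pelagia.
Franciszka is living and takes 1/10.
Pelagia is living and takes 1/10.

Agnieszka 1/15; Czeslaw 1/20; Danuta 1/20; Eliasz 1/15; Franciszka 1/10; Halina 1/15; Jolanta 1/5; Kazimierz 1/20; Pelagia 1/10; Radoslaw 1/5; Waclaw 1/20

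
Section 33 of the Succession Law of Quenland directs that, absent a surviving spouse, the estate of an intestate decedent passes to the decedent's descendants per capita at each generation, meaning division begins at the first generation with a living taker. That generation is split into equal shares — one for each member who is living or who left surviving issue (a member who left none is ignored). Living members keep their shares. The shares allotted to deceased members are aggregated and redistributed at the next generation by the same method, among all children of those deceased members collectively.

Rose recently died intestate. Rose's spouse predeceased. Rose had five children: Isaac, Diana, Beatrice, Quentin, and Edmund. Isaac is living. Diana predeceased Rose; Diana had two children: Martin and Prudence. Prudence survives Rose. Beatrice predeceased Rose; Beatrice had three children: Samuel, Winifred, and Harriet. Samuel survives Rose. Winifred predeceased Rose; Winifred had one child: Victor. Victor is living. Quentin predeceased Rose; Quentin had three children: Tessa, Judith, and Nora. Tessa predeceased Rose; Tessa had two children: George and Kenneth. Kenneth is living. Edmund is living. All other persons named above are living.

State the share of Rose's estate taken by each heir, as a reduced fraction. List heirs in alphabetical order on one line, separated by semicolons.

Edmund 1/5; George 1/20; Harriet 3/40; Isaac 1/5; Judith 3/40; Kenneth 1/20; Martin 3/40; Nora 3/40; Prudence 3/40; Samuel 3/40; Victor 1/20

There is no surviving spouse, so the entire estate passes to Rose's descendants per capita at each generation.
At generation 1 (Isaac, Diana, Beatrice, Quentin, Edmund) there are 5 shares of (1)/5 = 1/5 each.
Living: Isaac and Edmund — each takes 1/5.
Deceased: Diana, Beatrice, and Quentin. Their combined 3/5 is pooled and carried to generation 2.
At generation 2 (Martin, Prudence, Samuel, Winifred, Harriet, Tessa, Judith, Nora) there are 8 shares of (3/5)/8 = 3/40 each.
Living: Martin, Prudence, Samuel, Harriet, Judith, and Nora — each takes 3/40.
Deceased: Winifred and Tessa. Their combined 3/20 is pooled and carried to generation 3.
At generation 3 (Victor, George, Kenneth) there are 3 shares of (3/20)/3 = 1/20 each.
Living: Victor, George, and Kenneth — each takes 1/20.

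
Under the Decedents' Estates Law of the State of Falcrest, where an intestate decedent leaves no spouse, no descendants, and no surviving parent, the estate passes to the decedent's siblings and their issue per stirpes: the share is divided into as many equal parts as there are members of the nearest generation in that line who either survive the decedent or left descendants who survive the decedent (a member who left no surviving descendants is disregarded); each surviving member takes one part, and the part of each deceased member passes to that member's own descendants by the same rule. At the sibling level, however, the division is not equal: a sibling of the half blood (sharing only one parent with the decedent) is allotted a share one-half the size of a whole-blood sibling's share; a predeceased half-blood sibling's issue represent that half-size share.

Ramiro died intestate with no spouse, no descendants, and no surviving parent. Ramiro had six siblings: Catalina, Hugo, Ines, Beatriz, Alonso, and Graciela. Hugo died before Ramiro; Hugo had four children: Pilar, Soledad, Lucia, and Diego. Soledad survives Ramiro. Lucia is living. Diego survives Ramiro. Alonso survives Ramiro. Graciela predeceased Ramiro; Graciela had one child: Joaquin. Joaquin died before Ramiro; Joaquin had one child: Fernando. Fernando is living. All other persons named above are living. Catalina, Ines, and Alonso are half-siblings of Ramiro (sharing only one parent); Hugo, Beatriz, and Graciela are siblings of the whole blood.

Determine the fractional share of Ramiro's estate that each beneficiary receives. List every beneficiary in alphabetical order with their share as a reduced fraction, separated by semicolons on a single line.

Alonso 1/9; Beatriz 2/9; Catalina 1/9; Diego 1/18; Fernando 2/9; Ines 1/9; Lucia 1/18; Pilar 1/18; Soledad 1/18

No spouse, descendants, or parent survives, so the estate passes to Ramiro's siblings per stirpes.
Half-blood siblings count for one-half the weight of whole-blood siblings at the initial division.
Dividing 1 in proportion to weights (total weight 9/2): Catalina (weight 1/2) → 1/9; Hugo (weight 1) → 2/9; Ines (weight 1/2) → 1/9; Beatriz (weight 1) → 2/9; Alonso (weight 1/2) → 1/9; Graciela (weight 1) → 2/9.
Catalina is living and takes 1/9.
Hugo predeceased; the 2/9 allotted to Hugo's branch passes to Hugo's issue by representation.
The 2/9 is divided into 4 equal shares of 1/18 among Pilar, Soledad, Lucia, Diego.
Pilar is living and takes 1/18.
Soledad is living and takes 1/18.
Lucia is living and takes 1/18.
Diego is living and takes 1/18.
Ines is living and takes 1/9.
Beatriz is living and takes 2/9.
Alonso is living and takes 1/9.
Graciela predeceased; the 2/9 allotted to Graciela's branch passes to Graciela's issue by representation.
Joaquin's line is the sole branch at this level, so the full 2/9 passes to Joaquin's issue by representation.
Fernando is the sole taker at this level and receives the full 2/9.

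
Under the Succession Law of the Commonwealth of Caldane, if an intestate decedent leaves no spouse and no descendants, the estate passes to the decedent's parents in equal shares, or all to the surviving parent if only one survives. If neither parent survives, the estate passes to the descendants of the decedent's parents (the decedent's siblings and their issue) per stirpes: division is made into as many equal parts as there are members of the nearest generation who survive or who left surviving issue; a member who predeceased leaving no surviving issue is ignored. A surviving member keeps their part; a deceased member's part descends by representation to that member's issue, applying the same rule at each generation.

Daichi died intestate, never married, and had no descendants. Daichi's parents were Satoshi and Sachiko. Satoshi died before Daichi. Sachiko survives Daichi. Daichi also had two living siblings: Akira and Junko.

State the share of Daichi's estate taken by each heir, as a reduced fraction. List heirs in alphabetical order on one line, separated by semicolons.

Sachiko 1

Only one parent, Sachiko, survives, so Sachiko takes the entire estate. The siblings take nothing because a surviving parent has priority.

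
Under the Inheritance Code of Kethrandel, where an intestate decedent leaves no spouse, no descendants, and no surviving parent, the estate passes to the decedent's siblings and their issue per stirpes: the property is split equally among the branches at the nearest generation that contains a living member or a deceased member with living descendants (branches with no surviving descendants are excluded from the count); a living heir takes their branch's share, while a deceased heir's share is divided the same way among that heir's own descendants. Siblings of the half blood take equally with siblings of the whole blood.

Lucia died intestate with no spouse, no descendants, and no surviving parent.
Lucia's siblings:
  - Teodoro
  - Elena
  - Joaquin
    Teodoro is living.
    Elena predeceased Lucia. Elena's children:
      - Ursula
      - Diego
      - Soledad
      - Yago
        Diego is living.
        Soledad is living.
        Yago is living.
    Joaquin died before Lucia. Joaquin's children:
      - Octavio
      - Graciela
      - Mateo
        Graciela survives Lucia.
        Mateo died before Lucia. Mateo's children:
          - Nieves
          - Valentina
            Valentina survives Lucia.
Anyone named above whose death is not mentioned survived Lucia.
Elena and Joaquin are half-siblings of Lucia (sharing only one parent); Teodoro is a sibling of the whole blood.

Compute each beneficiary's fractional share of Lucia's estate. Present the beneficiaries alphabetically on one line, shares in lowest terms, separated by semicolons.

Diego 1/12; Graciela 1/9; Nieves 1/18; Octavio 1/9; Soledad 1/12; Teodoro 1/3; Ursula 1/12; Valentina 1/18; Yago 1/12

No spouse, descendants, or parent survives, so the estate passes to Lucia's siblings per stirpes.
Half-blood and whole-blood siblings take equally under the stated rule.
The estate is divided into 3 equal shares of 1/3 among Teodoro, Elena, Joaquin.
Teodoro is living and takes 1/3.
Elena predeceased; the 1/3 allotted to Elena's branch passes to Elena's issue by representation.
The 1/3 is divided into 4 equal shares of 1/12 among Ursula, Diego, Soledad, Yago.
Ursula is living and takes 1/12.
Diego is living and takes 1/12.
Soledad is living and takes 1/12.
Yago is living and takes 1/12.
Joaquin predeceased; the 1/3 allotted to Joaquin's branch passes to Joaquin's issue by representation.
The 1/3 is divided into 3 equal shares of 1/9 among Octavio, Graciela, Mateo.
Octavio is living and takes 1/9.
Graciela is living and takes 1/9.
Mateo predeceased; the 1/9 allotted to Mateo's branch passes to Mateo's issue by representation.
The 1/9 is divided into 2 equal shares of 1/18 among Nieves, Valentina.
Nieves is living and takes 1/18.
Valentina is living and takes 1/18.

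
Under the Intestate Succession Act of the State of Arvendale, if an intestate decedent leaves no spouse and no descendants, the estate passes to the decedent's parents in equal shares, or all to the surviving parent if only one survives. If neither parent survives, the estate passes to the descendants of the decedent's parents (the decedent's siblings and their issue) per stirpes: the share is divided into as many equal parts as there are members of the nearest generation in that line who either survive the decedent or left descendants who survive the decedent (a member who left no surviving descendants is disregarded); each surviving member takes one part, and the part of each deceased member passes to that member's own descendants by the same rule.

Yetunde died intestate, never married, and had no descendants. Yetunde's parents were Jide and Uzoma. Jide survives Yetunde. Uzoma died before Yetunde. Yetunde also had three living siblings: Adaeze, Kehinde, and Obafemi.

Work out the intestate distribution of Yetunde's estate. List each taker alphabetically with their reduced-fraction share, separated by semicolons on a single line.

Only one parent, Jide, survives, so Jide takes the entire estate. The siblings take nothing because a surviving parent has priority.

Jide 1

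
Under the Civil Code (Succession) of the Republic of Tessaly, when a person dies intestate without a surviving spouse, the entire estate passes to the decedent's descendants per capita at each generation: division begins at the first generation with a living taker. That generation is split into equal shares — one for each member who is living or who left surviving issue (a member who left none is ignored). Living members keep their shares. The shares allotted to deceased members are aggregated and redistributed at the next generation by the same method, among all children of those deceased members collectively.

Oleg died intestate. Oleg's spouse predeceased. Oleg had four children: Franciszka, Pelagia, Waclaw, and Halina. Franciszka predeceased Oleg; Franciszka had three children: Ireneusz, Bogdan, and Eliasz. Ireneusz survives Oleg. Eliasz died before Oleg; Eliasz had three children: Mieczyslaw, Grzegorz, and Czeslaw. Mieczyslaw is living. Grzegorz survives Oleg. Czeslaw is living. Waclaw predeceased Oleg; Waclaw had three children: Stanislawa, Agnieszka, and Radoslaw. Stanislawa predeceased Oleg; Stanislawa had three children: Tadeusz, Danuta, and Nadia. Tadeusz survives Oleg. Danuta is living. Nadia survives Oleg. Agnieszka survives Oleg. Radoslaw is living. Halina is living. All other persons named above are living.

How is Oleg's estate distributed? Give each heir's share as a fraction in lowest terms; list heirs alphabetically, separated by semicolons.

There is no surviving spouse, so the entire estate passes to Oleg's descendants per capita at each generation.
At generation 1 (Franciszka, Pelagia, Waclaw, Halina) there are 4 shares of (1)/4 = 1/4 each.
Living: Pelagia and Halina — each takes 1/4.
Deceased: Franciszka and Waclaw. Their combined 1/2 is pooled and carried to generation 2.
At generation 2 (Ireneusz, Bogdan, Eliasz, Stanislawa, Agnieszka, Radoslaw) there are 6 shares of (1/2)/6 = 1/12 each.
Living: Ireneusz, Bogdan, Agnieszka, and Radoslaw — each takes 1/12.
Deceased: Eliasz and Stanislawa. Their combined 1/6 is pooled and carried to generation 3.
At generation 3 (Mieczyslaw, Grzegorz, Czeslaw, Tadeusz, Danuta, Nadia) there are 6 shares of (1/6)/6 = 1/36 each.
Living: Mieczyslaw, Grzegorz, Czeslaw, Tadeusz, Danuta, and Nadia — each takes 1/36.

Agnieszka 1/12; Bogdan 1/12; Czeslaw 1/36; Danuta 1/36; Grzegorz 1/36; Halina 1/4; Ireneusz 1/12; Mieczyslaw 1/36; Nadia 1/36; Pelagia 1/4; Radoslaw 1/12; Tadeusz 1/36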